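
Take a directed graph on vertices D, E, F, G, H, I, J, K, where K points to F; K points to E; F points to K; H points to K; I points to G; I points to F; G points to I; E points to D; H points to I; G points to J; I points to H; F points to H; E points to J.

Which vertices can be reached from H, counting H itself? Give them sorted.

D, E, F, G, H, I, J, K

Start at H.
Its neighbours: I, K.
Then their neighbours: E, F, G.
Then next layer: D, J.
Every vertex is now reached.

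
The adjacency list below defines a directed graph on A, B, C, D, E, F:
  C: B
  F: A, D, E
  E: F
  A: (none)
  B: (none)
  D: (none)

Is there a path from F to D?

Yes

Explore from F.
Distance 1: reach A, D, E.
Found D.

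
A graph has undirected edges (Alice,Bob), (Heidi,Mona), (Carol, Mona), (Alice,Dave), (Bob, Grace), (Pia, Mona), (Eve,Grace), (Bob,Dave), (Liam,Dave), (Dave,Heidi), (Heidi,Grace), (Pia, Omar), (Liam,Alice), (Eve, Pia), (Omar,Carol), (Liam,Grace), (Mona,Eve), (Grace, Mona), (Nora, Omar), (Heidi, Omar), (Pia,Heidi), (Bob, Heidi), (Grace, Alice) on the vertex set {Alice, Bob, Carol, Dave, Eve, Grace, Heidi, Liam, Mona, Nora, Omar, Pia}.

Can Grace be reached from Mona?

Explore from Mona.
Distance 1: reach Carol, Eve, Grace, Heidi, Pia.
Found Grace.

Yes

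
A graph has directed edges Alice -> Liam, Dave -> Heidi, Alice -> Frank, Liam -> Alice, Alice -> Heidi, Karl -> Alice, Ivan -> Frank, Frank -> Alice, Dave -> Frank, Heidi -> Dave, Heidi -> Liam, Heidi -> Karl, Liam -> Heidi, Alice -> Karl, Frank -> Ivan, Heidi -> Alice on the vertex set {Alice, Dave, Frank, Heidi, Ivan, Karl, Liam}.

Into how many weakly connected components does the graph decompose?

1

From Alice: component {Alice, Dave, Frank, Heidi, Ivan, Karl, Liam}.
That's 1 component.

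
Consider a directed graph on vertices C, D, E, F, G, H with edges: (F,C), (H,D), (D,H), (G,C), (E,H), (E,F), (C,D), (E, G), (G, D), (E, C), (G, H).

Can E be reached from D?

No

Explore from D.
Distance 1: reach H.
The search from D is exhausted; no directed path reaches E.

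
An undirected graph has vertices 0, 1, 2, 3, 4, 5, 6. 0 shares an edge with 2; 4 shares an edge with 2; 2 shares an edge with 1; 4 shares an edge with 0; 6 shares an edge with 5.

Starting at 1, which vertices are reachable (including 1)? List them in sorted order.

Start at 1.
Its neighbours: 2.
Then their neighbours: 0, 4.
Nothing further is reachable.

0, 1, 2, 4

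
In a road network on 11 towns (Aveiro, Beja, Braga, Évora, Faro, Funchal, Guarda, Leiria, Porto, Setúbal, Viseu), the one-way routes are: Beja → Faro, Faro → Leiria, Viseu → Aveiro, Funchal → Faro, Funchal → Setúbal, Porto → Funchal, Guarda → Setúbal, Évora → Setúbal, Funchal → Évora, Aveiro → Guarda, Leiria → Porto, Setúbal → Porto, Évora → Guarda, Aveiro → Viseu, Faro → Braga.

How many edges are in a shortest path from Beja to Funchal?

Distance 0: Beja.
Distance 1: Faro.
Distance 2: Braga, Leiria.
Distance 3: Porto.
Distance 4: Funchal — contains Funchal.

4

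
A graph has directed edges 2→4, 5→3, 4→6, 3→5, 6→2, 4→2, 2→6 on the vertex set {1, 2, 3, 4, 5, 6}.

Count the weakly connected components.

3

From 1: component {1}.
From 2: component {2, 4, 6}.
From 3: component {3, 5}.
That's 3 components.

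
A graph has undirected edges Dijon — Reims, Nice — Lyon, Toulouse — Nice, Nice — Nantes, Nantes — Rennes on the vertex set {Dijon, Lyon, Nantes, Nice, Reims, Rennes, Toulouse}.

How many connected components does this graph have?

2

From Dijon: component {Dijon, Reims}.
From Lyon: component {Lyon, Nantes, Nice, Rennes, Toulouse}.
That's 2 components.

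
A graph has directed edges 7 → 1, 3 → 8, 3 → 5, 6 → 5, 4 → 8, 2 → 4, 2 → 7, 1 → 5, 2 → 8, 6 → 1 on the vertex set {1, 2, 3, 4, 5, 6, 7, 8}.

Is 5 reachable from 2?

Yes

Explore from 2.
Distance 1: reach 4, 7, 8.
Distance 2: reach 1.
Distance 3: reach 5.
Found 5.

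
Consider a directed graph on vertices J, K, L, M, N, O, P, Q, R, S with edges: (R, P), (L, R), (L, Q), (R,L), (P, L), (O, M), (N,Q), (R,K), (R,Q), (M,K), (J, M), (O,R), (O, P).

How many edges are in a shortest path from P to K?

3

Distance 0: P.
Distance 1: L.
Distance 2: Q, R.
Distance 3: K — contains K.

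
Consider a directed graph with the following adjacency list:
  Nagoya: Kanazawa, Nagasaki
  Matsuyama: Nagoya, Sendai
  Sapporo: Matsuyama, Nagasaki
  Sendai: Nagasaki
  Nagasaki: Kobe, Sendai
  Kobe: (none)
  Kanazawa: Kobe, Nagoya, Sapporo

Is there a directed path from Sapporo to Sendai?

Yes

Explore from Sapporo.
Distance 1: reach Matsuyama, Nagasaki.
Distance 2: reach Kobe, Nagoya, Sendai.
Found Sendai.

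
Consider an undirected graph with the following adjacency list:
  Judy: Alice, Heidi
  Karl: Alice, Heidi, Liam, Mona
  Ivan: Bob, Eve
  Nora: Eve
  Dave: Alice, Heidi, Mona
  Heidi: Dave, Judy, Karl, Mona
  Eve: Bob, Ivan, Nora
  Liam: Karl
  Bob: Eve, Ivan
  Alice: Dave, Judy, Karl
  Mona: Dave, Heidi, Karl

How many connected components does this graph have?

From Alice: component {Alice, Dave, Heidi, Judy, Karl, Liam, Mona}.
From Bob: component {Bob, Eve, Ivan, Nora}.
That's 2 components.

2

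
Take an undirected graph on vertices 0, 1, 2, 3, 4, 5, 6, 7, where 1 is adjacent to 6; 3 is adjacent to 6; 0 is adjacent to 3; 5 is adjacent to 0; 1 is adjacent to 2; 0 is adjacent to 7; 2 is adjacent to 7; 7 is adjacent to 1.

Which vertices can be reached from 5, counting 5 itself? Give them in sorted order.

0, 1, 2, 3, 5, 6, 7

Start at 5.
Its neighbours: 0.
Then their neighbours: 3, 7.
Then next layer: 1, 2, 6.
Nothing further is reachable.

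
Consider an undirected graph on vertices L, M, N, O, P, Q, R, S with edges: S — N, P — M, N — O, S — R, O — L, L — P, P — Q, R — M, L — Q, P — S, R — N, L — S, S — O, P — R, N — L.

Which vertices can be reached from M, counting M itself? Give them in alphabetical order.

L, M, N, O, P, Q, R, S

Start at M.
Its neighbours: P, R.
Then their neighbours: L, N, Q, S.
Then next layer: O.
Every vertex is now reached.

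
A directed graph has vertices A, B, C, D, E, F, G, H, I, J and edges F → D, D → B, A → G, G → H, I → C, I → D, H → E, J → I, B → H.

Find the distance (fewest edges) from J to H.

Distance 0: J.
Distance 1: I.
Distance 2: C, D.
Distance 3: B.
Distance 4: H — contains H.

4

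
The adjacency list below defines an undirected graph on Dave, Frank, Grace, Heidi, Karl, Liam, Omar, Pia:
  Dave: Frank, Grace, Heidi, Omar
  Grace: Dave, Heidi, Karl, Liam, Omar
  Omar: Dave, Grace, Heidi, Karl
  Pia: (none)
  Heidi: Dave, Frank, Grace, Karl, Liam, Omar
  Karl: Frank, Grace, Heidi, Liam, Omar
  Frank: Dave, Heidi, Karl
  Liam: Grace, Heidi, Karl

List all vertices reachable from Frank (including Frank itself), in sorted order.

Dave, Frank, Grace, Heidi, Karl, Liam, Omar

Start at Frank.
Its neighbours: Dave, Heidi, Karl.
Then their neighbours: Grace, Liam, Omar.
Nothing further is reachable.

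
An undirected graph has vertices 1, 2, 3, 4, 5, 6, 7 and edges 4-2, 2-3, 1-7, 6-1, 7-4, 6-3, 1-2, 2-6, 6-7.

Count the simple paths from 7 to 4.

7

7–1–2–4
7–1–6–2–4
7–1–6–3–2–4
7–4
7–6–1–2–4
7–6–2–4
7–6–3–2–4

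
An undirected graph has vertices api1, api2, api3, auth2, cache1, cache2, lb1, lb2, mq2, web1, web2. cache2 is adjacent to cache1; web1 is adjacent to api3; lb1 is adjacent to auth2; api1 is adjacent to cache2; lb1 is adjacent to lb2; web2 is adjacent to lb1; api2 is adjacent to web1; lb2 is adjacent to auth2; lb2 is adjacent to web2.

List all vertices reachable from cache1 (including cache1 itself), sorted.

Start at cache1.
Its neighbours: cache2.
Then their neighbours: api1.
Nothing further is reachable.

api1, cache1, cache2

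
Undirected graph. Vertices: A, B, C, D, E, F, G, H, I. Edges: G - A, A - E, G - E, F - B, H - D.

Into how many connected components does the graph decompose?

From A: component {A, E, G}.
From B: component {B, F}.
From C: component {C}.
From D: component {D, H}.
From I: component {I}.
That's 5 components.

5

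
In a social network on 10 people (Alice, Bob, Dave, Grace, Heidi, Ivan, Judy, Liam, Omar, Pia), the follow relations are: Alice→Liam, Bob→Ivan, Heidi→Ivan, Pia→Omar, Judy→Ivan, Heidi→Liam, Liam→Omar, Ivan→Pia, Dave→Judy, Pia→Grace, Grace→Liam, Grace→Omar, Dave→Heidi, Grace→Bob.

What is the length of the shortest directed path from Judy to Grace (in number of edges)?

Distance 0: Judy.
Distance 1: Ivan.
Distance 2: Pia.
Distance 3: Grace, Omar — contains Grace.

3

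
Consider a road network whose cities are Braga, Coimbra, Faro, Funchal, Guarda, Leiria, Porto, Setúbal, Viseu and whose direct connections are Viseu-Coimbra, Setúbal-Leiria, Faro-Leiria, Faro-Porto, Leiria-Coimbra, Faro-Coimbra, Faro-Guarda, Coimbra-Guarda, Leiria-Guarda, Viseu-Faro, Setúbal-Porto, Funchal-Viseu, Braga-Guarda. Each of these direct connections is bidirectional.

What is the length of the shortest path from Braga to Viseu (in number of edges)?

Distance 0: Braga.
Distance 1: Guarda.
Distance 2: Coimbra, Faro, Leiria.
Distance 3: Porto, Setúbal, Viseu — contains Viseu.

3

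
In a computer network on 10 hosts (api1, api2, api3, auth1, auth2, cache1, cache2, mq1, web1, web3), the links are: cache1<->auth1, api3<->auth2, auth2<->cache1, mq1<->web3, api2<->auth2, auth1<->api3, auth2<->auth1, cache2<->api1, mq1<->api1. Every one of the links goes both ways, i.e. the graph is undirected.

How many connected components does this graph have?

3

From api1: component {api1, cache2, mq1, web3}.
From api2: component {api2, api3, auth1, auth2, cache1}.
From web1: component {web1}.
That's 3 components.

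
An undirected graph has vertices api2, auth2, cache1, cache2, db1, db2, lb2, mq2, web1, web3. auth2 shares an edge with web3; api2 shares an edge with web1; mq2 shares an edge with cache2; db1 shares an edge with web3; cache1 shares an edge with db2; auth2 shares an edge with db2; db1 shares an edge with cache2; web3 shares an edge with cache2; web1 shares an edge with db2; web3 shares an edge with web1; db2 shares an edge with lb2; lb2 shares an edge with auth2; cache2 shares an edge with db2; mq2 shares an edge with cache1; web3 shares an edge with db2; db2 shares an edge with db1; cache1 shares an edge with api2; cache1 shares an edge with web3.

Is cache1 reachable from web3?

Yes

Explore from web3.
Distance 1: reach auth2, cache1, cache2, db1, db2, web1.
Found cache1.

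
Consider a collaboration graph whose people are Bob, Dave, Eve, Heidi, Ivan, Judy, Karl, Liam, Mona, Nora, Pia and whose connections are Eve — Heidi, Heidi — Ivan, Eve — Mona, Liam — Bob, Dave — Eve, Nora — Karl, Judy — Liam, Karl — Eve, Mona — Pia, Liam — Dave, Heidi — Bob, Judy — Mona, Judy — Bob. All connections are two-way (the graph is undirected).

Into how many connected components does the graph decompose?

From Bob: component {Bob, Dave, Eve, Heidi, Ivan, Judy, Karl, Liam, Mona, Nora, Pia}.
That's 1 component.

1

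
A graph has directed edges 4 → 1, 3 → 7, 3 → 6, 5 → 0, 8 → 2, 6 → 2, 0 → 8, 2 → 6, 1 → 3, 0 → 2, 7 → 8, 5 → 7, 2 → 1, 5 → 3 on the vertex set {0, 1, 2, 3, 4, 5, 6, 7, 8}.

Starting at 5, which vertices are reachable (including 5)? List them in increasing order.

Start at 5.
Its neighbours: 0, 3, 7.
Then their neighbours: 2, 6, 8.
Then next layer: 1.
Nothing further is reachable.

0, 1, 2, 3, 5, 6, 7, 8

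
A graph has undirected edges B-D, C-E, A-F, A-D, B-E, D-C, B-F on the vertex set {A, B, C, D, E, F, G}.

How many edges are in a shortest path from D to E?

Distance 0: D.
Distance 1: A, B, C.
Distance 2: E, F — contains E.

2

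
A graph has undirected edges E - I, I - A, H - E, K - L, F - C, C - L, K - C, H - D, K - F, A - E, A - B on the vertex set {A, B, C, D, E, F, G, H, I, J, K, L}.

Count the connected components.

4

From A: component {A, B, D, E, H, I}.
From C: component {C, F, K, L}.
From G: component {G}.
From J: component {J}.
That's 4 components.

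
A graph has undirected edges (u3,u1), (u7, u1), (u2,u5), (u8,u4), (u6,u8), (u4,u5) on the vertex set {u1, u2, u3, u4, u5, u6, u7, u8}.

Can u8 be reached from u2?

Yes

Explore from u2.
Distance 1: reach u5.
Distance 2: reach u4.
Distance 3: reach u8.
Found u8.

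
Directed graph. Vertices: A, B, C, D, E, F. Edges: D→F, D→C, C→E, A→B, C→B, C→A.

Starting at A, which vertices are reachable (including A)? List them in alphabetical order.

Start at A.
Its neighbours: B.
Nothing further is reachable.

A, B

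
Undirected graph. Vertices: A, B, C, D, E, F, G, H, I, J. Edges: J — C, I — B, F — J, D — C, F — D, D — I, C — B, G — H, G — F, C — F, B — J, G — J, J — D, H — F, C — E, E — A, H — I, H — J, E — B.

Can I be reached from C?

Yes

Explore from C.
Distance 1: reach B, D, E, F, J.
Distance 2: reach A, G, H, I.
Found I.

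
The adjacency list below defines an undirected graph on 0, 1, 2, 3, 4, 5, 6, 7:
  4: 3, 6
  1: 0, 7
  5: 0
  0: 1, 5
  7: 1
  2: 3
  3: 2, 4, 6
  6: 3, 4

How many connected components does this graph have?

2

From 0: component {0, 1, 5, 7}.
From 2: component {2, 3, 4, 6}.
That's 2 components.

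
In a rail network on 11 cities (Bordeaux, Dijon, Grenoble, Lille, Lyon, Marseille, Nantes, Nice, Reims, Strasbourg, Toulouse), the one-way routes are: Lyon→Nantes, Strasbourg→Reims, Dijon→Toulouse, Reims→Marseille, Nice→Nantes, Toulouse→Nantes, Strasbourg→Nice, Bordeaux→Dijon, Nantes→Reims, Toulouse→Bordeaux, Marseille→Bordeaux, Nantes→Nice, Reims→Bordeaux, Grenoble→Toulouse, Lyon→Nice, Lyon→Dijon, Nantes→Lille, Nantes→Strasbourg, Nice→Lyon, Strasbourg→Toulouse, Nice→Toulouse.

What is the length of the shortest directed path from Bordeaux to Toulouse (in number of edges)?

Distance 0: Bordeaux.
Distance 1: Dijon.
Distance 2: Toulouse — contains Toulouse.

2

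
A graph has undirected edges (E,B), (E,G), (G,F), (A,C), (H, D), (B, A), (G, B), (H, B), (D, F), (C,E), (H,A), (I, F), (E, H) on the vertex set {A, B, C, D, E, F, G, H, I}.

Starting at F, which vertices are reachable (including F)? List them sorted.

Start at F.
Its neighbours: D, G, I.
Then their neighbours: B, E, H.
Then next layer: A, C.
Every vertex is now reached.

A, B, C, D, E, F, G, H, I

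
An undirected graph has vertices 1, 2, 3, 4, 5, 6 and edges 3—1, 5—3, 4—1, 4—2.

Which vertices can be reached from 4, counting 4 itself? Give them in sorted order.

1, 2, 3, 4, 5

Start at 4.
Its neighbours: 1, 2.
Then their neighbours: 3.
Then next layer: 5.
Nothing further is reachable.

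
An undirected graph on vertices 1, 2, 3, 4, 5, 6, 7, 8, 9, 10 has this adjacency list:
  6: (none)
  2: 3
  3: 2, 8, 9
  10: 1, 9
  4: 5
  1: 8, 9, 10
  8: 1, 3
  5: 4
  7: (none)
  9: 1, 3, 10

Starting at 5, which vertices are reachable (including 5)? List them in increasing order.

4, 5

Start at 5.
Its neighbours: 4.
Nothing further is reachable.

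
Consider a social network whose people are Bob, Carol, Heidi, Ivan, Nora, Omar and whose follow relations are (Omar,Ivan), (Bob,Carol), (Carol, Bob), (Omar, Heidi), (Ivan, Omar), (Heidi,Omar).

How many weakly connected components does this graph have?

From Bob: component {Bob, Carol}.
From Heidi: component {Heidi, Ivan, Omar}.
From Nora: component {Nora}.
That's 3 components.

3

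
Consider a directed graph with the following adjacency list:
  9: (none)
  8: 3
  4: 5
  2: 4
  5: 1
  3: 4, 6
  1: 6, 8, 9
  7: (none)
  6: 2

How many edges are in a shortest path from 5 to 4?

4

Distance 0: 5.
Distance 1: 1.
Distance 2: 6, 8, 9.
Distance 3: 2, 3.
Distance 4: 4 — contains 4.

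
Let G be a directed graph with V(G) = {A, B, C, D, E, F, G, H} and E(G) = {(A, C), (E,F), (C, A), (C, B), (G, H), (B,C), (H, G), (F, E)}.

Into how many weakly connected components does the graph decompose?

From A: component {A, B, C}.
From D: component {D}.
From E: component {E, F}.
From G: component {G, H}.
That's 4 components.

4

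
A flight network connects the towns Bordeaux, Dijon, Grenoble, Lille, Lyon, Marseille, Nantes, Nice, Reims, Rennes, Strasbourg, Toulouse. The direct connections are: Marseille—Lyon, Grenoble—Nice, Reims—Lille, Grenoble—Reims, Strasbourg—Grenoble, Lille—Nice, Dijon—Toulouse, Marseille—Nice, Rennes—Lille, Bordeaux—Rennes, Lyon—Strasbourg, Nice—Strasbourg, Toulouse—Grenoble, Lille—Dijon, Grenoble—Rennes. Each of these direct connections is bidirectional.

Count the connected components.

From Bordeaux: component {Bordeaux, Dijon, Grenoble, Lille, Lyon, Marseille, Nice, Reims, Rennes, Strasbourg, Toulouse}.
From Nantes: component {Nantes}.
That's 2 components.

2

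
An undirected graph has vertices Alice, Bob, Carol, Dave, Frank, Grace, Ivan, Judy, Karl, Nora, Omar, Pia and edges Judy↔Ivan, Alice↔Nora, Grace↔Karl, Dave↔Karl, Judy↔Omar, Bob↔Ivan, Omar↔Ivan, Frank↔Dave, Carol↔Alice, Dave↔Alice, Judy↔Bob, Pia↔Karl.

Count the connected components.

From Alice: component {Alice, Carol, Dave, Frank, Grace, Karl, Nora, Pia}.
From Bob: component {Bob, Ivan, Judy, Omar}.
That's 2 components.

2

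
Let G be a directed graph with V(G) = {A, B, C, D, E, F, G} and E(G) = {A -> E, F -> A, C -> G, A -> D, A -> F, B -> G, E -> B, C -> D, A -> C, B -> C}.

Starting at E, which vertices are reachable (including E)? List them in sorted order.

Start at E.
Its neighbours: B.
Then their neighbours: C, G.
Then next layer: D.
Nothing further is reachable.

B, C, D, E, G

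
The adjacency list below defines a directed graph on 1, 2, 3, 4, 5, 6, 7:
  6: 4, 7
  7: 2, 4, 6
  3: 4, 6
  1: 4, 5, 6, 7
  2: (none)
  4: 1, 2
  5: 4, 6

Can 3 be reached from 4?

No

Explore from 4.
Distance 1: reach 1, 2.
Distance 2: reach 5, 6, 7.
The search from 4 is exhausted; no directed path reaches 3.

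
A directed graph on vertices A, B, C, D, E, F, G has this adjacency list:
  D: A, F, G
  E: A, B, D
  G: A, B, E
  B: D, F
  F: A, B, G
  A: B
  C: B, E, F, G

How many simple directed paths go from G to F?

10

G→A→B→D→F
G→A→B→F
G→B→D→F
G→B→F
G→E→A→B→D→F
G→E→A→B→F
G→E→B→D→F
G→E→B→F
G→E→D→A→B→F
G→E→D→F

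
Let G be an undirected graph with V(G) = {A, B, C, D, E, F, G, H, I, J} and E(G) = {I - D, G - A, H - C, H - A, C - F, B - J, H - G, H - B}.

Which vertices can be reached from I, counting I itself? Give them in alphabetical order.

D, I

Start at I.
Its neighbours: D.
Nothing further is reachable.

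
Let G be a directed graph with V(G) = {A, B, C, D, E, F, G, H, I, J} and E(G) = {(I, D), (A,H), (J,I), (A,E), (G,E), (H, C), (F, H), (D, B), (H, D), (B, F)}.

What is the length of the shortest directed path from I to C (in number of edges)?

Distance 0: I.
Distance 1: D.
Distance 2: B.
Distance 3: F.
Distance 4: H.
Distance 5: C — contains C.

5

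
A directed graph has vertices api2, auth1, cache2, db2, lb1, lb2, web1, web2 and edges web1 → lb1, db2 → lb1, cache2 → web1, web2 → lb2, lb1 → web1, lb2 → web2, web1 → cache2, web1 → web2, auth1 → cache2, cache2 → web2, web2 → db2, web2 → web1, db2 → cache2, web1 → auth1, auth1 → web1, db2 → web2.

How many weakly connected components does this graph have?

From api2: component {api2}.
From auth1: component {auth1, cache2, db2, lb1, lb2, web1, web2}.
That's 2 components.

2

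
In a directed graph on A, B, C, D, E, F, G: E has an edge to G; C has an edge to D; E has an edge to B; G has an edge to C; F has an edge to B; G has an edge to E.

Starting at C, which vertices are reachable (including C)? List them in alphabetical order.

C, D

Start at C.
Its neighbours: D.
Nothing further is reachable.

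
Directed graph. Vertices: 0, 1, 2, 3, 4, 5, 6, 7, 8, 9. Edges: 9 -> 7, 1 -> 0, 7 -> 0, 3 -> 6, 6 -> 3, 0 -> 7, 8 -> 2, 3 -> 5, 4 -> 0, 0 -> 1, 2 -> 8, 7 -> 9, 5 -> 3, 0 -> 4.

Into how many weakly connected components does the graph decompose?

3

From 0: component {0, 1, 4, 7, 9}.
From 2: component {2, 8}.
From 3: component {3, 5, 6}.
That's 3 components.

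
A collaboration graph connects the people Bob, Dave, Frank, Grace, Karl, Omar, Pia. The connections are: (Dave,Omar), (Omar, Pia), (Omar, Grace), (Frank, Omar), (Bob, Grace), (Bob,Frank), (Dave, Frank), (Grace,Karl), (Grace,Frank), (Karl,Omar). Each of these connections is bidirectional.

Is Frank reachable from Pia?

Explore from Pia.
Distance 1: reach Omar.
Distance 2: reach Dave, Frank, Grace, Karl.
Found Frank.

Yes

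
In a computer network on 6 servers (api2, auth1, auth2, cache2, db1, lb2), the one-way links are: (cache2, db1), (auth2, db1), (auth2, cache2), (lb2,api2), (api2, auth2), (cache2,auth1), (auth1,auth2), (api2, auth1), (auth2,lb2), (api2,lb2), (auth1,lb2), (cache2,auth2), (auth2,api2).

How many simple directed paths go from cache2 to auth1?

cache2→auth1
cache2→auth2→api2→auth1
cache2→auth2→lb2→api2→auth1

3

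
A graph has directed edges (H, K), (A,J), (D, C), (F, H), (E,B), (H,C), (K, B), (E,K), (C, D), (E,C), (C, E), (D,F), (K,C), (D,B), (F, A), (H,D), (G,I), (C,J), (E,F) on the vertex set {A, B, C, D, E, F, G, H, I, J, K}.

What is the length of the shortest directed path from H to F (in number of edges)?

Distance 0: H.
Distance 1: C, D, K.
Distance 2: B, E, F, J — contains F.

2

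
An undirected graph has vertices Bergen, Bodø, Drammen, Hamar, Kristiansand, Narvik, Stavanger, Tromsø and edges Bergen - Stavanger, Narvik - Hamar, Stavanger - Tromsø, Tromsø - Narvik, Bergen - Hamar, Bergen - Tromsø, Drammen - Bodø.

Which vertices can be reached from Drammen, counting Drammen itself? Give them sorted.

Bodø, Drammen

Start at Drammen.
Its neighbours: Bodø.
Nothing further is reachable.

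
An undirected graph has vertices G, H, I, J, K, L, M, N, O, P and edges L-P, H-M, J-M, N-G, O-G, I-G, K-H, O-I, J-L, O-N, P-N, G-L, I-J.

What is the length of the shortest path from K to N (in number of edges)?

6

Distance 0: K.
Distance 1: H.
Distance 2: M.
Distance 3: J.
Distance 4: I, L.
Distance 5: G, O, P.
Distance 6: N — contains N.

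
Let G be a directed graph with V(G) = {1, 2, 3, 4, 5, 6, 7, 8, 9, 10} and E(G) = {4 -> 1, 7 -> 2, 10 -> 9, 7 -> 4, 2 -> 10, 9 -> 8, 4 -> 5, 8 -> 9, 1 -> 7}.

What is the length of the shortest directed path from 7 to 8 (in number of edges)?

Distance 0: 7.
Distance 1: 2, 4.
Distance 2: 1, 5, 10.
Distance 3: 9.
Distance 4: 8 — contains 8.

4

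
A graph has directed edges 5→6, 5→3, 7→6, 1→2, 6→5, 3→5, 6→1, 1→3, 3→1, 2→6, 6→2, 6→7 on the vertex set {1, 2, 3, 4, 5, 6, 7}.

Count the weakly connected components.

From 1: component {1, 2, 3, 5, 6, 7}.
From 4: component {4}.
That's 2 components.

2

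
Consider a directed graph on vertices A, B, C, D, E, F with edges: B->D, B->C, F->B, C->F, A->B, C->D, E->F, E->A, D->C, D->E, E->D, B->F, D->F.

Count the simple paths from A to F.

A→B→C→D→E→F
A→B→C→D→F
A→B→C→F
A→B→D→C→F
A→B→D→E→F
A→B→D→F
A→B→F

7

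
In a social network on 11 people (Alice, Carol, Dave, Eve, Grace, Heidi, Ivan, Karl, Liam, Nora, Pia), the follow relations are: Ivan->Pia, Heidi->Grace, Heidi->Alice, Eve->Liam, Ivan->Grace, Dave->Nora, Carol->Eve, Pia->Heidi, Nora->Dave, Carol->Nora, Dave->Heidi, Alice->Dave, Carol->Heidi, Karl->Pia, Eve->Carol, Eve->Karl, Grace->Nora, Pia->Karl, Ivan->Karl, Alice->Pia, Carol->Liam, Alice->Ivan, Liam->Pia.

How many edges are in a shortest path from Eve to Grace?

Distance 0: Eve.
Distance 1: Carol, Karl, Liam.
Distance 2: Heidi, Nora, Pia.
Distance 3: Alice, Dave, Grace — contains Grace.

3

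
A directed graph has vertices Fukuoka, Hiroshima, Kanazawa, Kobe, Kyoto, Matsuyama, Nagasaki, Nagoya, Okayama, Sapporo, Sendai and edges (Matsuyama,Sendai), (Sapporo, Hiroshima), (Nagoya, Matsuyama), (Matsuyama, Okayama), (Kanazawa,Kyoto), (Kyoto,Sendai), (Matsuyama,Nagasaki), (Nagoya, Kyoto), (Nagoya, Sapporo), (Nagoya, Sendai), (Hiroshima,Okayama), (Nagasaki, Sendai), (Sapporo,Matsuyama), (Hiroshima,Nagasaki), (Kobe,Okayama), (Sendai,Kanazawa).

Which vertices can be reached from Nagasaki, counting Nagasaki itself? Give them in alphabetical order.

Start at Nagasaki.
Its neighbours: Sendai.
Then their neighbours: Kanazawa.
Then next layer: Kyoto.
Nothing further is reachable.

Kanazawa, Kyoto, Nagasaki, Sendai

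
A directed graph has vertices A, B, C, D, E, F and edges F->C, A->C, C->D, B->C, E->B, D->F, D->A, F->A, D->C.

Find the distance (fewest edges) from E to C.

2

Distance 0: E.
Distance 1: B.
Distance 2: C — contains C.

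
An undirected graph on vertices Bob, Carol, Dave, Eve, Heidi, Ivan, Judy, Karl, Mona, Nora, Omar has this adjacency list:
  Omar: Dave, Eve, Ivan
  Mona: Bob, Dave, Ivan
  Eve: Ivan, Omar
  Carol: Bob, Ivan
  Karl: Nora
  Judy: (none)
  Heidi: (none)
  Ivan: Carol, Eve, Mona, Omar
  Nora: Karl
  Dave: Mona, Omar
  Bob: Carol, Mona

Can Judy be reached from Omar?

No

Explore from Omar.
Distance 1: reach Dave, Eve, Ivan.
Distance 2: reach Carol, Mona.
Distance 3: reach Bob.
The search is exhausted without reaching Judy; it lies in a different component.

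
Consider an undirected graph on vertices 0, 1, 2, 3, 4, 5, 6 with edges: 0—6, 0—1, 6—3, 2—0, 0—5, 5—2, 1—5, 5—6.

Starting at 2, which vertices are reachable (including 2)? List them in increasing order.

Start at 2.
Its neighbours: 0, 5.
Then their neighbours: 1, 6.
Then next layer: 3.
Nothing further is reachable.

0, 1, 2, 3, 5, 6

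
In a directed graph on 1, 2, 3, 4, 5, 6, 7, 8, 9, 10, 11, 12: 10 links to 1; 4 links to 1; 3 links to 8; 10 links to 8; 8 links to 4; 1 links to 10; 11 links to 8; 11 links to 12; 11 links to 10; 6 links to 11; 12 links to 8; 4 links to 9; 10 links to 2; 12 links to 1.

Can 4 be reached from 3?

Yes

Explore from 3.
Distance 1: reach 8.
Distance 2: reach 4.
Found 4.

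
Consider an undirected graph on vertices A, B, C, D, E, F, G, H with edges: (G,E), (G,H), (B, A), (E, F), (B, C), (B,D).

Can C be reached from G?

Explore from G.
Distance 1: reach E, H.
Distance 2: reach F.
The search is exhausted without reaching C; it lies in a different component.

No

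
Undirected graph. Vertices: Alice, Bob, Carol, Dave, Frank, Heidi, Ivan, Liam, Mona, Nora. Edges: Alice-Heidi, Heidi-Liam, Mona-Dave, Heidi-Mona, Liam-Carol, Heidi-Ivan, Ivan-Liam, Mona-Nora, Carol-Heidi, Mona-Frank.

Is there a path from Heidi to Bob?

Explore from Heidi.
Distance 1: reach Alice, Carol, Ivan, Liam, Mona.
Distance 2: reach Dave, Frank, Nora.
The search is exhausted without reaching Bob; it lies in a different component.

No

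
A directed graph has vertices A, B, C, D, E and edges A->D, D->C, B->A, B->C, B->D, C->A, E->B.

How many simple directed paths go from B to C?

B→A→D→C
B→C
B→D→C

3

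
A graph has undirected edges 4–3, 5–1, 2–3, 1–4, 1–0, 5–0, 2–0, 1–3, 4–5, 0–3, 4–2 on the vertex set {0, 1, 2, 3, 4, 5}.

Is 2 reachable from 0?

Explore from 0.
Distance 1: reach 1, 2, 3, 5.
Found 2.

Yes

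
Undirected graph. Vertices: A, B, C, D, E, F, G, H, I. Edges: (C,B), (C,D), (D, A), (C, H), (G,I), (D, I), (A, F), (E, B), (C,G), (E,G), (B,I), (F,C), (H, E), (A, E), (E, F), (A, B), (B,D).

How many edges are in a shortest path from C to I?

Distance 0: C.
Distance 1: B, D, F, G, H.
Distance 2: A, E, I — contains I.

2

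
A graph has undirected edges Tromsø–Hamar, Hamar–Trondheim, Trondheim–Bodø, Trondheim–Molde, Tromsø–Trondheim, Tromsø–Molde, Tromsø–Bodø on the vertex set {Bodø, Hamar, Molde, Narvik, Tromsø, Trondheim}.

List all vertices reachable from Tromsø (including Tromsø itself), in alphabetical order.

Bodø, Hamar, Molde, Tromsø, Trondheim

Start at Tromsø.
Its neighbours: Bodø, Hamar, Molde, Trondheim.
Nothing further is reachable.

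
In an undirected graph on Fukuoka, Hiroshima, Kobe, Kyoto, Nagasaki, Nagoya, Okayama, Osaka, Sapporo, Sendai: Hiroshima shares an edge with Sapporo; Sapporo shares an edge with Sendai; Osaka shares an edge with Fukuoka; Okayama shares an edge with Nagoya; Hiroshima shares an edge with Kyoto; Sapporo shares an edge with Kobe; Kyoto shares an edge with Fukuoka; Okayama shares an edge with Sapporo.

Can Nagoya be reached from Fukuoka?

Explore from Fukuoka.
Distance 1: reach Kyoto, Osaka.
Distance 2: reach Hiroshima.
Distance 3: reach Sapporo.
Distance 4: reach Kobe, Okayama, Sendai.
Distance 5: reach Nagoya.
Found Nagoya.

Yes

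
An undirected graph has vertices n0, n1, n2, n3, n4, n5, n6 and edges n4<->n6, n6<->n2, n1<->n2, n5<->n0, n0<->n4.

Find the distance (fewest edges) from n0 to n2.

Distance 0: n0.
Distance 1: n4, n5.
Distance 2: n6.
Distance 3: n2 — contains n2.

3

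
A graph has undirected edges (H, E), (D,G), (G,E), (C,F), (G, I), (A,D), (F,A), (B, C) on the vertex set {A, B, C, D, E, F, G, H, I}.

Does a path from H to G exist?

Explore from H.
Distance 1: reach E.
Distance 2: reach G.
Found G.

Yes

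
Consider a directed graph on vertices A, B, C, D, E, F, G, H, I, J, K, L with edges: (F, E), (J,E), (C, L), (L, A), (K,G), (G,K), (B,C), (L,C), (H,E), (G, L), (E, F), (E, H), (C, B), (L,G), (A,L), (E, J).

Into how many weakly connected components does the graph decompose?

4

From A: component {A, B, C, G, K, L}.
From D: component {D}.
From E: component {E, F, H, J}.
From I: component {I}.
That's 4 components.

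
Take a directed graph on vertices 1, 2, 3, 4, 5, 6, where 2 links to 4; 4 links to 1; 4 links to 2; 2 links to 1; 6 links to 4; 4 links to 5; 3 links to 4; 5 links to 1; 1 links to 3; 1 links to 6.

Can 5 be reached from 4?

Explore from 4.
Distance 1: reach 1, 2, 5.
Found 5.

Yes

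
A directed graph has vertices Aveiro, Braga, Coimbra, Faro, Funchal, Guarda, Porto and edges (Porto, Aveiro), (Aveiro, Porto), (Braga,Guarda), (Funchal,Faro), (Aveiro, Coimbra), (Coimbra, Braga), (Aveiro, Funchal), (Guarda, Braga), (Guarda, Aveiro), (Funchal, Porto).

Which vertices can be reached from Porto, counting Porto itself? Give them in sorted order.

Aveiro, Braga, Coimbra, Faro, Funchal, Guarda, Porto

Start at Porto.
Its neighbours: Aveiro.
Then their neighbours: Coimbra, Funchal.
Then next layer: Braga, Faro.
Then next layer: Guarda.
Every vertex is now reached.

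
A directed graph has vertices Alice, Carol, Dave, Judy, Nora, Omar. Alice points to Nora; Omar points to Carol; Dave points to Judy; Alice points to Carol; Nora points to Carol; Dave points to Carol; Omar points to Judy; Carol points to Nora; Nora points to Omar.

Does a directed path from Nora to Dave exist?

No

Explore from Nora.
Distance 1: reach Carol, Omar.
Distance 2: reach Judy.
The search from Nora is exhausted; no directed path reaches Dave.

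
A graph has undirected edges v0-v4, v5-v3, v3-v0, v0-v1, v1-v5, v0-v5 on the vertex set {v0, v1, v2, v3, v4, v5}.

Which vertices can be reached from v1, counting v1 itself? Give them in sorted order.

v0, v1, v3, v4, v5

Start at v1.
Its neighbours: v0, v5.
Then their neighbours: v3, v4.
Nothing further is reachable.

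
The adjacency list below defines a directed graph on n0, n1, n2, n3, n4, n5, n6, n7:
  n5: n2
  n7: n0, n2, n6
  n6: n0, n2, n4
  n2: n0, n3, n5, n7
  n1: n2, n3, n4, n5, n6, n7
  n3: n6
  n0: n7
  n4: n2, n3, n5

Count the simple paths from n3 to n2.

n3→n6→n0→n7→n2
n3→n6→n2
n3→n6→n4→n2
n3→n6→n4→n5→n2

4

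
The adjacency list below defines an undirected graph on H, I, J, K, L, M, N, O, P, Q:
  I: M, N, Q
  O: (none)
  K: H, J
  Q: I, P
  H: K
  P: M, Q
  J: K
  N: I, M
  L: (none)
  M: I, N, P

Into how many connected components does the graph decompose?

4

From H: component {H, J, K}.
From I: component {I, M, N, P, Q}.
From L: component {L}.
From O: component {O}.
That's 4 components.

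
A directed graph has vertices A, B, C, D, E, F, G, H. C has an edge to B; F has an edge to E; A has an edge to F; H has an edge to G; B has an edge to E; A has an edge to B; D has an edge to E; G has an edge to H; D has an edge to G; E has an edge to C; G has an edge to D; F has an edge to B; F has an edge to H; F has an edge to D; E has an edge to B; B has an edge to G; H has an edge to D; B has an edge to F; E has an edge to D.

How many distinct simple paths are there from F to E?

F→B→E
F→B→G→D→E
F→B→G→H→D→E
F→D→E
F→E
F→H→D→E
F→H→G→D→E

7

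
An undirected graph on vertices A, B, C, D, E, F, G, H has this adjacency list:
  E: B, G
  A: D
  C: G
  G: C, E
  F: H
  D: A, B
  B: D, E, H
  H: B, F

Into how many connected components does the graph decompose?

1

From A: component {A, B, C, D, E, F, G, H}.
That's 1 component.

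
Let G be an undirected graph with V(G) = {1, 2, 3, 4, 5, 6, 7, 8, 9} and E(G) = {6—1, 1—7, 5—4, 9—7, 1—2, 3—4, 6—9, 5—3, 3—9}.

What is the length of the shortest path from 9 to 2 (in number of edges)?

Distance 0: 9.
Distance 1: 3, 6, 7.
Distance 2: 1, 4, 5.
Distance 3: 2 — contains 2.

3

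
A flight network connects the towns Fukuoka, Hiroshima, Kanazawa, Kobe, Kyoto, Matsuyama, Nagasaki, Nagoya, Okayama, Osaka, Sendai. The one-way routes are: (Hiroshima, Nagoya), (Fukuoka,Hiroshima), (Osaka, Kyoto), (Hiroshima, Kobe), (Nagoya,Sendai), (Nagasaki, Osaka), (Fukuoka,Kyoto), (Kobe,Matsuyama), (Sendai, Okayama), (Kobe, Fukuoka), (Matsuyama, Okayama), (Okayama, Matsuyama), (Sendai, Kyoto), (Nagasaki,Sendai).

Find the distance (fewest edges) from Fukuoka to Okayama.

4

Distance 0: Fukuoka.
Distance 1: Hiroshima, Kyoto.
Distance 2: Kobe, Nagoya.
Distance 3: Matsuyama, Sendai.
Distance 4: Okayama — contains Okayama.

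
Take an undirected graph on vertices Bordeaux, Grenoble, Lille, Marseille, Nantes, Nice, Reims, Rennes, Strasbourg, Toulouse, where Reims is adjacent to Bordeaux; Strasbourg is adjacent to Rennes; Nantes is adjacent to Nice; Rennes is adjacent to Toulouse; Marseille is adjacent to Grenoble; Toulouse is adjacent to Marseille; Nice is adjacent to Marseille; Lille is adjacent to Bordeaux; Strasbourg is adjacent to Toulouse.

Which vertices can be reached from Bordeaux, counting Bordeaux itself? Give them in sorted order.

Start at Bordeaux.
Its neighbours: Lille, Reims.
Nothing further is reachable.

Bordeaux, Lille, Reims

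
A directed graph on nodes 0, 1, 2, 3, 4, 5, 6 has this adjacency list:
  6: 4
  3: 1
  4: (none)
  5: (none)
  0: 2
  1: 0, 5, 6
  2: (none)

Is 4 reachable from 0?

Explore from 0.
Distance 1: reach 2.
The search from 0 is exhausted; no directed path reaches 4.

No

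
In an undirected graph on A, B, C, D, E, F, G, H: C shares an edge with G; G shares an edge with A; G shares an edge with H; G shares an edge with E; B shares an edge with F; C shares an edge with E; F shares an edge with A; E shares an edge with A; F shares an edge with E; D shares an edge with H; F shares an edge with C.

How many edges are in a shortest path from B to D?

5

Distance 0: B.
Distance 1: F.
Distance 2: A, C, E.
Distance 3: G.
Distance 4: H.
Distance 5: D — contains D.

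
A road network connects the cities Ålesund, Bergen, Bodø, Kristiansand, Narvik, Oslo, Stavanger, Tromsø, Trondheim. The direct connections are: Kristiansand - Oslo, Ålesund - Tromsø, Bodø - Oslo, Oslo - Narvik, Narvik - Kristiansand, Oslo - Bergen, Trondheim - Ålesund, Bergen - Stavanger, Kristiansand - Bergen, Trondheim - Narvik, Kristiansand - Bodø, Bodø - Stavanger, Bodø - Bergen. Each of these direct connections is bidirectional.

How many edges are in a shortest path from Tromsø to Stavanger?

Distance 0: Tromsø.
Distance 1: Ålesund.
Distance 2: Trondheim.
Distance 3: Narvik.
Distance 4: Kristiansand, Oslo.
Distance 5: Bergen, Bodø.
Distance 6: Stavanger — contains Stavanger.

6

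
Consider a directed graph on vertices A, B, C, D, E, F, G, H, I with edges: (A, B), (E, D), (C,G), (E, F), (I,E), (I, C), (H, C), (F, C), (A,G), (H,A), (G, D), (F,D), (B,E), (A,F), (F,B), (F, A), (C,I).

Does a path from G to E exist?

No

Explore from G.
Distance 1: reach D.
The search from G is exhausted; no directed path reaches E.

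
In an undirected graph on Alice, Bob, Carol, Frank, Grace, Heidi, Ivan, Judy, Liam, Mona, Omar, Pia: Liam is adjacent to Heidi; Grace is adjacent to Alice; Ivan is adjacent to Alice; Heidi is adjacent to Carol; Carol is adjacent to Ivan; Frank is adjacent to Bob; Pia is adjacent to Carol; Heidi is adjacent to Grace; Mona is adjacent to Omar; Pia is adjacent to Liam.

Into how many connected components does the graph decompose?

4

From Alice: component {Alice, Carol, Grace, Heidi, Ivan, Liam, Pia}.
From Bob: component {Bob, Frank}.
From Judy: component {Judy}.
From Mona: component {Mona, Omar}.
That's 4 components.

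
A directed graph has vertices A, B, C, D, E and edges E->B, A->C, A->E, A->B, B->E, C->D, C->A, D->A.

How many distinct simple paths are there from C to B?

4

C→A→B
C→A→E→B
C→D→A→B
C→D→A→E→B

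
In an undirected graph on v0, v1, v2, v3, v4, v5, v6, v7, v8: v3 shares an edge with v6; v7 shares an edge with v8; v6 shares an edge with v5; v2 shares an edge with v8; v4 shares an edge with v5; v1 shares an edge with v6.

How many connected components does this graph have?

From v0: component {v0}.
From v1: component {v1, v3, v4, v5, v6}.
From v2: component {v2, v7, v8}.
That's 3 components.

3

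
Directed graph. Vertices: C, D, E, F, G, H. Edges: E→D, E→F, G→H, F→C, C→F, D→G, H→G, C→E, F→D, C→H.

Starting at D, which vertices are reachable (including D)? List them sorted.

D, G, H

Start at D.
Its neighbours: G.
Then their neighbours: H.
Nothing further is reachable.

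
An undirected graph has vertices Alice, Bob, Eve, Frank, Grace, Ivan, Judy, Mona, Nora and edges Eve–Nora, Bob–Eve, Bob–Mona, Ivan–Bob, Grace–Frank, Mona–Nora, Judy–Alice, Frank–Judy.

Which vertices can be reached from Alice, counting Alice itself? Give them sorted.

Alice, Frank, Grace, Judy

Start at Alice.
Its neighbours: Judy.
Then their neighbours: Frank.
Then next layer: Grace.
Nothing further is reachable.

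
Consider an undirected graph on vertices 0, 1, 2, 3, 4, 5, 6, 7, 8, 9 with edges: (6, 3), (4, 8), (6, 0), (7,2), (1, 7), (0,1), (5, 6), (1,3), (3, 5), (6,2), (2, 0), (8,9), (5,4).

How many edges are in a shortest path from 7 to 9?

Distance 0: 7.
Distance 1: 1, 2.
Distance 2: 0, 3, 6.
Distance 3: 5.
Distance 4: 4.
Distance 5: 8.
Distance 6: 9 — contains 9.

6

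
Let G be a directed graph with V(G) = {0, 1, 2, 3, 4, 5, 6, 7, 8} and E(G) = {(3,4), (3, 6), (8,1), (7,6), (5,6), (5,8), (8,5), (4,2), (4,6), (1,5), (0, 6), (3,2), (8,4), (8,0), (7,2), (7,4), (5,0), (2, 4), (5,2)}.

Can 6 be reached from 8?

Explore from 8.
Distance 1: reach 0, 1, 4, 5.
Distance 2: reach 2, 6.
Found 6.

Yes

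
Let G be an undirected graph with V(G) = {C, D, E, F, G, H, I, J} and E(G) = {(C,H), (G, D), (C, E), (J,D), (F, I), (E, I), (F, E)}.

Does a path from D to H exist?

Explore from D.
Distance 1: reach G, J.
The search is exhausted without reaching H; it lies in a different component.

No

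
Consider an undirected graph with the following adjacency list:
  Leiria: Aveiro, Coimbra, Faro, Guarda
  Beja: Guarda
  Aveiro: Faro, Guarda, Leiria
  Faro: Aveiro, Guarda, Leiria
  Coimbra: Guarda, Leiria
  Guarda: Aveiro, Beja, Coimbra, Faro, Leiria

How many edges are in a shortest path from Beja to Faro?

2

Distance 0: Beja.
Distance 1: Guarda.
Distance 2: Aveiro, Coimbra, Faro, Leiria — contains Faro.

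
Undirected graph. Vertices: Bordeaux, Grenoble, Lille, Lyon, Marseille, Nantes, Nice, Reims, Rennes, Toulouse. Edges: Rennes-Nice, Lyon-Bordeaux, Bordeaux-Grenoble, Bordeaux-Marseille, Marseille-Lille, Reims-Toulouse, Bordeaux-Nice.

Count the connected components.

From Bordeaux: component {Bordeaux, Grenoble, Lille, Lyon, Marseille, Nice, Rennes}.
From Nantes: component {Nantes}.
From Reims: component {Reims, Toulouse}.
That's 3 components.

3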